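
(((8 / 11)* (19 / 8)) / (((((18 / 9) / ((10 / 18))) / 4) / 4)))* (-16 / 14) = -6080 / 693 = -8.77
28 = 28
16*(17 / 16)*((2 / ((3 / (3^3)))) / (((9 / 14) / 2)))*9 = 8568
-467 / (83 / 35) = -16345 / 83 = -196.93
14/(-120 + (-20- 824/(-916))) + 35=555842/15927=34.90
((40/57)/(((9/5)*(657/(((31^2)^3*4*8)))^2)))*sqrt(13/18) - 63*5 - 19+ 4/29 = -9682/29+ 80656669059947495526400*sqrt(26)/664307811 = 619095429299183.58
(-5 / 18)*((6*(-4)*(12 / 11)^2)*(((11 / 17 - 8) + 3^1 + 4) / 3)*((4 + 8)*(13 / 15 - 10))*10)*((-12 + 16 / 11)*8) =-86304.37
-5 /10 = -1 /2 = -0.50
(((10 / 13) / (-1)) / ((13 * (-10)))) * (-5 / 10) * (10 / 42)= -5 / 7098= -0.00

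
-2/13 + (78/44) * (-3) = -1565/286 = -5.47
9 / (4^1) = 9 / 4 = 2.25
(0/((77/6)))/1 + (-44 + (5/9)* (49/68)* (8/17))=-113954/2601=-43.81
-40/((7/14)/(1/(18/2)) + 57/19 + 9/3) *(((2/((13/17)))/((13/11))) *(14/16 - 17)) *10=1608200/1183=1359.43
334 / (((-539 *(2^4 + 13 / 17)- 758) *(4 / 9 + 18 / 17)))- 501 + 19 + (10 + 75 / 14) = -125097449933 / 268066610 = -466.67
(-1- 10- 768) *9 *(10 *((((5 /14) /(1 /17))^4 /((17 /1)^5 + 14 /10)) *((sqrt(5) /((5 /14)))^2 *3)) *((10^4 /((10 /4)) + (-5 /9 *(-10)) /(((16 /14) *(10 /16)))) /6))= -3666902068953125 /695730616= -5270577.41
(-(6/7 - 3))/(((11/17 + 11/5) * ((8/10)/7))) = 6375/968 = 6.59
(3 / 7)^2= 9 / 49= 0.18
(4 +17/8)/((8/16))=49/4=12.25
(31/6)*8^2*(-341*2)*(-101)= 68330944/3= 22776981.33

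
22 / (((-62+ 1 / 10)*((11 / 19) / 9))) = -3420 / 619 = -5.53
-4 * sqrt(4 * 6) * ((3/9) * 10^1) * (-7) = 560 * sqrt(6)/3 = 457.24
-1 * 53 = -53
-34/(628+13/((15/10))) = -51/955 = -0.05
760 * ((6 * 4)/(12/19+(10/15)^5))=23897.30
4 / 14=0.29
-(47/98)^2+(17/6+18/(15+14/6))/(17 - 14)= 1191751/1123668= 1.06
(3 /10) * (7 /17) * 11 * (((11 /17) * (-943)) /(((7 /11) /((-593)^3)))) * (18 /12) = 2355571752659829 /5780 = 407538365512.08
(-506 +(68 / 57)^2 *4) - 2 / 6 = -1626581 / 3249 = -500.64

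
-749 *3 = -2247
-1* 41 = -41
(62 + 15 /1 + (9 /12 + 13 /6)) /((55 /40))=1918 /33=58.12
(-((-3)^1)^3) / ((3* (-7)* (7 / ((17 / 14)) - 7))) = 51 / 49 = 1.04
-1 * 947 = -947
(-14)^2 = 196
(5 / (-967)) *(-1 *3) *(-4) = -60 / 967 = -0.06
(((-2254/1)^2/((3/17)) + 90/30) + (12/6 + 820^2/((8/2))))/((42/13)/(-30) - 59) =-5646750655/11526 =-489914.16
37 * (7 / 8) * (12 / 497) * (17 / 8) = 1887 / 1136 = 1.66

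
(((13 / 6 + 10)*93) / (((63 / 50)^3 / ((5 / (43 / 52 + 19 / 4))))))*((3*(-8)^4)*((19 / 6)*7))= 143094016000000 / 1035909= 138133770.44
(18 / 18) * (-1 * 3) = -3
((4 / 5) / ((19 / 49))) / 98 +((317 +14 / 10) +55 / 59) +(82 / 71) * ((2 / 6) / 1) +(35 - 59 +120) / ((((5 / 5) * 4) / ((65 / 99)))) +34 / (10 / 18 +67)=14120042213 / 42024048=336.00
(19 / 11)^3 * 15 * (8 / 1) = 823080 / 1331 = 618.39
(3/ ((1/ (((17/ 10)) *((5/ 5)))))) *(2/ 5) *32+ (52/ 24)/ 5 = 9857/ 150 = 65.71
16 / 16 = 1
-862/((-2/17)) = 7327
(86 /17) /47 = 86 /799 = 0.11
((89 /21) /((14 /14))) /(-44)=-89 /924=-0.10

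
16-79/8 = 6.12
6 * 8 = 48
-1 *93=-93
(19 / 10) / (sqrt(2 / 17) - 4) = -323 / 675 - 19 * sqrt(34) / 2700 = -0.52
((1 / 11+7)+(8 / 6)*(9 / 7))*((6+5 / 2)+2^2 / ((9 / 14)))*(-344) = -10301080 / 231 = -44593.42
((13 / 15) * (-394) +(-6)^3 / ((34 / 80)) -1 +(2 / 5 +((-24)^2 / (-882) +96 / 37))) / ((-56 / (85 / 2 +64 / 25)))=294549523001 / 431494000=682.63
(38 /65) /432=19 /14040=0.00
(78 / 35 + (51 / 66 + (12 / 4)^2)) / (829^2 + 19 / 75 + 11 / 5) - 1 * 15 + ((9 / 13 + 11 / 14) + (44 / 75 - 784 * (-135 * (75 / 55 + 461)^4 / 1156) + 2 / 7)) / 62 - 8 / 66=12456607758810703405520754367103 / 184571566891945533300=67489310344.88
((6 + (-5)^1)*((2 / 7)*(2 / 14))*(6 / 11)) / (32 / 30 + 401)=180 / 3250709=0.00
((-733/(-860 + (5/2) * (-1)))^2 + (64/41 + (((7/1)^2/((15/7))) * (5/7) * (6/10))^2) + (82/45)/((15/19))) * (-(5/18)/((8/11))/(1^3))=-38.44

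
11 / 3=3.67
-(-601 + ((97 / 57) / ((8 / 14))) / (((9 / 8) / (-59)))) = 388435 / 513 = 757.18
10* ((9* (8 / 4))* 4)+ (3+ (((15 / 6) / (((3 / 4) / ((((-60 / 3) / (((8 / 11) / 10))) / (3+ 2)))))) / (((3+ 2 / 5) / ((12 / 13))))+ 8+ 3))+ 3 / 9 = 453863 / 663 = 684.56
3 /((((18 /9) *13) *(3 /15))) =15 /26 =0.58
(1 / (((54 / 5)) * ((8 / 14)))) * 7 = 245 / 216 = 1.13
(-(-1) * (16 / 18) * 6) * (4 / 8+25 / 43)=248 / 43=5.77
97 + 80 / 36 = 893 / 9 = 99.22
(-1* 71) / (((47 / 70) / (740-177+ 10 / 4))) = -2810535 / 47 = -59798.62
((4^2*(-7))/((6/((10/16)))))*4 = -140/3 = -46.67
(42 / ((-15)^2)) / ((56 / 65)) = 13 / 60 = 0.22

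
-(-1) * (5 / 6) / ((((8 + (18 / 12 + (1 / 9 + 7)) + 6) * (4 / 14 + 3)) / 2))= 210 / 9361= 0.02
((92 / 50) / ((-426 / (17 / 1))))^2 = 152881 / 28355625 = 0.01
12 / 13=0.92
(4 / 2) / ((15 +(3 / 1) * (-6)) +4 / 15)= -30 / 41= -0.73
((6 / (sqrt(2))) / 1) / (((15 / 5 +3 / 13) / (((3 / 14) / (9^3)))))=13 * sqrt(2) / 47628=0.00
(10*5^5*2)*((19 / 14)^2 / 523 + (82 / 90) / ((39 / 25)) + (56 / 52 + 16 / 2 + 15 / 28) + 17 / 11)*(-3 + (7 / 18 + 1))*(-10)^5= 105322942671875000000 / 890512623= 118272262460.53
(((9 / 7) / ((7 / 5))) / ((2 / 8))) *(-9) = -1620 / 49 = -33.06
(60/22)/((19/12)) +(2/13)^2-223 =-7814907/35321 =-221.25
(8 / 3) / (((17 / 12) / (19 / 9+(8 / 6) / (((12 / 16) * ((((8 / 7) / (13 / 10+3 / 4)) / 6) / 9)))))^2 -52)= -7875627008 / 153574531581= -0.05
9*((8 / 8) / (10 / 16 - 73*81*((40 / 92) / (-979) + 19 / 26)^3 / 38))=-68624269338658443696 / 457411315788809621821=-0.15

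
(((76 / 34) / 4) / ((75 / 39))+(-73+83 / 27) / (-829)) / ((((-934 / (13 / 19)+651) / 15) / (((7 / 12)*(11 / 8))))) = -7140534401 / 1130330756160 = -0.01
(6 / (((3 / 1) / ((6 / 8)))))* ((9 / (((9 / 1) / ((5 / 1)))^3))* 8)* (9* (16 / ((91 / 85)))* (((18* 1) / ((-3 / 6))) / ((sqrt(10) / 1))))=-816000* sqrt(10) / 91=-28356.25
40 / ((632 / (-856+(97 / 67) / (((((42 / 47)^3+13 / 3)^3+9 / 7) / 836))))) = -53.59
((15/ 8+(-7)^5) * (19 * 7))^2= 319717751706409/ 64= 4995589870412.64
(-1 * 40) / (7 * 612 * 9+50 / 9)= -180 / 173527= -0.00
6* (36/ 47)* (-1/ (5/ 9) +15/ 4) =2106/ 235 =8.96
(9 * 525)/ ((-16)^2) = 4725/ 256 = 18.46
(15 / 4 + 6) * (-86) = -838.50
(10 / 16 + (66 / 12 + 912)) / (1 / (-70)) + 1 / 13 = -3341971 / 52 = -64268.67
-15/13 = -1.15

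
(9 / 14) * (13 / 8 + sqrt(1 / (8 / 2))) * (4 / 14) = 153 / 392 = 0.39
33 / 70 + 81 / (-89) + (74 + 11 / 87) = 39939499 / 542010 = 73.69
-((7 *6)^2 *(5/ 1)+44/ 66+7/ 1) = -26483/ 3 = -8827.67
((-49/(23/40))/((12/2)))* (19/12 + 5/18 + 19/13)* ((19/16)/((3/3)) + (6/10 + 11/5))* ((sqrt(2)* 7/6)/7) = -24306205* sqrt(2)/775008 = -44.35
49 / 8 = 6.12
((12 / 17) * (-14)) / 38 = -84 / 323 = -0.26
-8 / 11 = -0.73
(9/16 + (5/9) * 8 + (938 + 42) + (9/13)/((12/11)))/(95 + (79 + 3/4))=1845121/327132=5.64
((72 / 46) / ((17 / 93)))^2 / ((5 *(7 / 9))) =100881936 / 5350835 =18.85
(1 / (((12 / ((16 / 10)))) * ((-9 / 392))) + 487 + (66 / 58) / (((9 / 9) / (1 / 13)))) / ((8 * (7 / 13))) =3061844 / 27405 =111.73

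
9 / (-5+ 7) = 9 / 2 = 4.50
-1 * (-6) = 6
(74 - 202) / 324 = -32 / 81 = -0.40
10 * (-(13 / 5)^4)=-57122 / 125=-456.98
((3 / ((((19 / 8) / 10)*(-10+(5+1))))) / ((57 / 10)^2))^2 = 4000000 / 423412929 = 0.01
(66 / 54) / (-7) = -11 / 63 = -0.17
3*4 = 12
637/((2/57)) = 36309/2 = 18154.50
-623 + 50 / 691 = -430443 / 691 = -622.93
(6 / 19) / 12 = 1 / 38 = 0.03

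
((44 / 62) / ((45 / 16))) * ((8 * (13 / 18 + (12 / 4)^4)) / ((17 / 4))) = 8284672 / 213435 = 38.82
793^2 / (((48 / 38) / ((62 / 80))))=370392061 / 960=385825.06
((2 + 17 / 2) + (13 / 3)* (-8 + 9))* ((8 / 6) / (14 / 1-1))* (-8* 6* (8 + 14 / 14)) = -8544 / 13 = -657.23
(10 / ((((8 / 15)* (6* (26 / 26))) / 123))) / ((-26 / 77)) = -236775 / 208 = -1138.34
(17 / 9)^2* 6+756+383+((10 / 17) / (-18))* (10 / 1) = 532477 / 459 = 1160.08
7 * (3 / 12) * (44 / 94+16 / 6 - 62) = -14525 / 141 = -103.01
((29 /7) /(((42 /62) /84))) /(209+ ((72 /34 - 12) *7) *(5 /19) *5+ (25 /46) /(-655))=225782168 /51852199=4.35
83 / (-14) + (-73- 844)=-12921 / 14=-922.93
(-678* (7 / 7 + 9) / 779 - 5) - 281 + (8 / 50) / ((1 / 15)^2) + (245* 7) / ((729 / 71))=-52060435 / 567891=-91.67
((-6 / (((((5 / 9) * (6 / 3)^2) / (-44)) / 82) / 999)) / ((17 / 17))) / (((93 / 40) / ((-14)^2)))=25432589952 / 31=820406127.48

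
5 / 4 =1.25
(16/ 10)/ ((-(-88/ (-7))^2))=-49/ 4840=-0.01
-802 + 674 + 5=-123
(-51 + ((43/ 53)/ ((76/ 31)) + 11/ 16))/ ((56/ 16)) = -805303/ 56392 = -14.28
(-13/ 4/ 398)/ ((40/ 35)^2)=-637/ 101888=-0.01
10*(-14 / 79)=-140 / 79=-1.77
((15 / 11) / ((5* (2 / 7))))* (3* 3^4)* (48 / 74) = 150.46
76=76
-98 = -98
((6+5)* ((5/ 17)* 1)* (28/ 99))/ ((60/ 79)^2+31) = 124820/ 4307409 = 0.03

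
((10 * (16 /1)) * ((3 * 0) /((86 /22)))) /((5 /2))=0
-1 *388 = -388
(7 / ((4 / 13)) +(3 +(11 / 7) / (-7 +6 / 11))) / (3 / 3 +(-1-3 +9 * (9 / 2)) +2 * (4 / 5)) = 253535 / 388654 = 0.65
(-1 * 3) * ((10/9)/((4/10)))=-25/3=-8.33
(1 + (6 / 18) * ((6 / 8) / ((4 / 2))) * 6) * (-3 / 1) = -21 / 4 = -5.25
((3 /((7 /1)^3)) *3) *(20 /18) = 10 /343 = 0.03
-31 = -31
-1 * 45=-45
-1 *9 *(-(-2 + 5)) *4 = 108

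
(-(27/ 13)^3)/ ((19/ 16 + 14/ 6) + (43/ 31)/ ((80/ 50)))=-2.04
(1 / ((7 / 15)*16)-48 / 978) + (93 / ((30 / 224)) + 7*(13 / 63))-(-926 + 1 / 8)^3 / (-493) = -20856307394816927 / 12960299520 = -1609245.79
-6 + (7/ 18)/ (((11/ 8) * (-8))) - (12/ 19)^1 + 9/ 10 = -54238/ 9405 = -5.77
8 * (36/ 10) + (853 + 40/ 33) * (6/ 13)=302482/ 715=423.05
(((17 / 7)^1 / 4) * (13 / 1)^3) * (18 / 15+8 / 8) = 2934.56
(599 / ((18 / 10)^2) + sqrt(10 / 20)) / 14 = sqrt(2) / 28 + 14975 / 1134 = 13.26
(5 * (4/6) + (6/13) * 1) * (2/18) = 148/351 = 0.42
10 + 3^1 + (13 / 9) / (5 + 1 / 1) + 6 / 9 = 751 / 54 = 13.91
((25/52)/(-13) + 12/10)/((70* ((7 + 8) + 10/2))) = 3931/4732000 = 0.00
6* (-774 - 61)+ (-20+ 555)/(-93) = -466465/93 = -5015.75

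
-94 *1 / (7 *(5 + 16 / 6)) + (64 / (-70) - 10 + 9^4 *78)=411954994 / 805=511745.33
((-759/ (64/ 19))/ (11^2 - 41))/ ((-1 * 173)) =14421/ 885760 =0.02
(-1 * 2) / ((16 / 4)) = -1 / 2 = -0.50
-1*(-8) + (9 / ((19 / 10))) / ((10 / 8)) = 224 / 19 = 11.79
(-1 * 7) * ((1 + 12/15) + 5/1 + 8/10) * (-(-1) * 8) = -2128/5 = -425.60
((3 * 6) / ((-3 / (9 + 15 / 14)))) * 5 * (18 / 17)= -38070 / 119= -319.92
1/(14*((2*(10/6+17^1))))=3/1568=0.00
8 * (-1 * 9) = -72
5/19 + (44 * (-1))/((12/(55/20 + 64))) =-18581/76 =-244.49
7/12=0.58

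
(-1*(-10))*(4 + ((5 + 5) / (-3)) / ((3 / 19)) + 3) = -1270 / 9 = -141.11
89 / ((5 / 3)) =53.40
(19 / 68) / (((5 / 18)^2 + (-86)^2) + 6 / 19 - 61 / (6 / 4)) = 29241 / 769791467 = 0.00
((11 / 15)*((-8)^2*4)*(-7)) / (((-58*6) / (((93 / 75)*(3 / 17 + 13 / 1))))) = 34220032 / 554625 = 61.70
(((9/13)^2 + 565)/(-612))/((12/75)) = -1194575/206856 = -5.77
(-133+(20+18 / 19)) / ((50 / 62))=-65999 / 475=-138.95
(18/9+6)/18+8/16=17/18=0.94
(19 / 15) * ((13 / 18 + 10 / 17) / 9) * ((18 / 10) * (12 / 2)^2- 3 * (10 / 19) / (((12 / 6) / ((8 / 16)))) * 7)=1575529 / 137700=11.44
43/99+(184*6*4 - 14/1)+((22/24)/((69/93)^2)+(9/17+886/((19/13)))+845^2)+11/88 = 97304738375923/135326664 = 719035.96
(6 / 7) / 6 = 1 / 7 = 0.14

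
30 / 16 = 15 / 8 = 1.88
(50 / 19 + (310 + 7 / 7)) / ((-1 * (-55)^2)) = -5959 / 57475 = -0.10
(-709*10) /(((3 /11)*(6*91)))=-38995 /819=-47.61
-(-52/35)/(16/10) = 13/14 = 0.93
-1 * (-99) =99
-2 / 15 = -0.13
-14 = -14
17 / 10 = 1.70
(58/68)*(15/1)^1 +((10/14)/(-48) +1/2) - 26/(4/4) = -72661/5712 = -12.72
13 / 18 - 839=-15089 / 18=-838.28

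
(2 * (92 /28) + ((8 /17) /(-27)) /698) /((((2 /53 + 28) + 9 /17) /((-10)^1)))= -3905441740 /1697770179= -2.30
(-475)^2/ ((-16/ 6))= -676875/ 8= -84609.38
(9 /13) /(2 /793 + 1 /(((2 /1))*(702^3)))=29219334768 /106445725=274.50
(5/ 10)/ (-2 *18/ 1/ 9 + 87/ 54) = -0.21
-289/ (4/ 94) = -13583/ 2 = -6791.50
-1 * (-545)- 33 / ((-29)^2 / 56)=456497 / 841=542.80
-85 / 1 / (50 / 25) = -85 / 2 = -42.50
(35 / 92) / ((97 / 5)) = 175 / 8924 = 0.02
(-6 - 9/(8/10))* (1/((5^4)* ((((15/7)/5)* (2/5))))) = -161/1000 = -0.16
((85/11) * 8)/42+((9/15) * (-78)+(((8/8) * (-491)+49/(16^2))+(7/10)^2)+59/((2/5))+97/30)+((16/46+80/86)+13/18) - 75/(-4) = -1597369762423/4386412800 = -364.16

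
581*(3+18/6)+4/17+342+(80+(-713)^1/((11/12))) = 585388/187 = 3130.42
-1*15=-15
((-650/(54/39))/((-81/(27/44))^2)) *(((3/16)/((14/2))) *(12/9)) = -4225/4390848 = -0.00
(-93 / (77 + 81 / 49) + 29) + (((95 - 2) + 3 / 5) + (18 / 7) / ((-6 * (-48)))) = 131033787 / 1079120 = 121.43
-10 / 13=-0.77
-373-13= -386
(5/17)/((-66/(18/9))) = -5/561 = -0.01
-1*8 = -8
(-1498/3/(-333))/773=1498/772227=0.00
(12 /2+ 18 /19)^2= 17424 /361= 48.27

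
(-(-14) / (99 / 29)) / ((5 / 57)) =7714 / 165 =46.75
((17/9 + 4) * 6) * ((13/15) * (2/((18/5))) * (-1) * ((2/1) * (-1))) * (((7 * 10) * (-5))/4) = -241150/81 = -2977.16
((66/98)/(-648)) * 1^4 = -11/10584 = -0.00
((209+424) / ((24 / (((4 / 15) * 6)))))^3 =9393931 / 125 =75151.45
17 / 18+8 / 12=29 / 18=1.61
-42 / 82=-0.51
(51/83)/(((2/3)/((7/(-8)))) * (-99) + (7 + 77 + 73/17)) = 6069/1617089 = 0.00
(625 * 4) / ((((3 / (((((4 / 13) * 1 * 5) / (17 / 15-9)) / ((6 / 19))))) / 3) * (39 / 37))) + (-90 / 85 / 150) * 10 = -3734866978 / 2542605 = -1468.91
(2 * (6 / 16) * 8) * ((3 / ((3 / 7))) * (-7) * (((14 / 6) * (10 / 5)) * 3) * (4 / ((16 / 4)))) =-4116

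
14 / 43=0.33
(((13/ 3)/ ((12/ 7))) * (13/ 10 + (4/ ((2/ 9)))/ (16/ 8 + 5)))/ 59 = 0.17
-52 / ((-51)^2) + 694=693.98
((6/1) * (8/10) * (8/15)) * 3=192/25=7.68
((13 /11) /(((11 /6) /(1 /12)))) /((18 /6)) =13 /726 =0.02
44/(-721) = -44/721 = -0.06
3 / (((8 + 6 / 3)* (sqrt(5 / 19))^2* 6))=0.19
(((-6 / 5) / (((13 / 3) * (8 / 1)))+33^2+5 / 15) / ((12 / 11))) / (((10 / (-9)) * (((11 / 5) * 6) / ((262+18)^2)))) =-208164985 / 39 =-5337563.72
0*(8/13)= 0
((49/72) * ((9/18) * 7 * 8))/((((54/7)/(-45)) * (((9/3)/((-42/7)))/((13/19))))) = 156065/1026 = 152.11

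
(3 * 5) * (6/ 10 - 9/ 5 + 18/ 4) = 99/ 2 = 49.50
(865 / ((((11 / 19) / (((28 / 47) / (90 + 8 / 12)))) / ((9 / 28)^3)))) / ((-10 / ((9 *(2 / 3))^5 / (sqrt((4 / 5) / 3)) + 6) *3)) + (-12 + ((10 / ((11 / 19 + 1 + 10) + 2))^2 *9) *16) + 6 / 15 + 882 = 966692157978263 / 1019254001920 - 582282189 *sqrt(15) / 13781152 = 784.79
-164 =-164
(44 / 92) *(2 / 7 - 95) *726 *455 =-344156670 / 23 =-14963333.48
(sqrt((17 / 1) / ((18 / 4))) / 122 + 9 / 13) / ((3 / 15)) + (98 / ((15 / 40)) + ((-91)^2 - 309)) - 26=5 * sqrt(34) / 366 + 320221 / 39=8210.87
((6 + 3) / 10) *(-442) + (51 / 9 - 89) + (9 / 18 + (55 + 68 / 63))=-267469 / 630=-424.55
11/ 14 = 0.79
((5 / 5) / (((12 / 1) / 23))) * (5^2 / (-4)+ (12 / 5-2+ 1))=-2231 / 240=-9.30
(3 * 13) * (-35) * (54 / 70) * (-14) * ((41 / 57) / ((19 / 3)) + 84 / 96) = 21044205 / 1444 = 14573.55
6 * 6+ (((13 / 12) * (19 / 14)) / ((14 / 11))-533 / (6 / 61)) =-12657707 / 2352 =-5381.68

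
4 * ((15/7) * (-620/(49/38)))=-1413600/343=-4121.28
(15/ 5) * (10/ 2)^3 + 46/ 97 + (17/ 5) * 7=193648/ 485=399.27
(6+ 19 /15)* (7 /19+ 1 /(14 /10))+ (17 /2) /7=12079 /1330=9.08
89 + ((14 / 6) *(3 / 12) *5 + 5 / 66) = 91.99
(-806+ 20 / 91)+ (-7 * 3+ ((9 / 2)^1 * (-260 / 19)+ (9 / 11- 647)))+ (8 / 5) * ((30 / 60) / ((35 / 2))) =-729614139 / 475475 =-1534.50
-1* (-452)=452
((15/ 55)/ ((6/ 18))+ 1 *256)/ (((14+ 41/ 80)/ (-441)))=-11074000/ 1419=-7804.09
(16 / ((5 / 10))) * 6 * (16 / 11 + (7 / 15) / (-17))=256192 / 935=274.00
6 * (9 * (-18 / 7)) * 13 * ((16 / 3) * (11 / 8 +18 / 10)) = -1069848 / 35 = -30567.09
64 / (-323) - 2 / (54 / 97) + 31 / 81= -89164 / 26163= -3.41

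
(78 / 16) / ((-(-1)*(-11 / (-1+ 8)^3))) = -13377 / 88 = -152.01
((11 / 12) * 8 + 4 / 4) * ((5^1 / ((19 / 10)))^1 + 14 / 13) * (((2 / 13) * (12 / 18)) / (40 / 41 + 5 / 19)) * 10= 7511200 / 293553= 25.59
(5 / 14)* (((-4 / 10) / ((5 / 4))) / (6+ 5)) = -4 / 385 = -0.01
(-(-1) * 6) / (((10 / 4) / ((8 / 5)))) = 96 / 25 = 3.84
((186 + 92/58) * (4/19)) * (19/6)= 10880/87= 125.06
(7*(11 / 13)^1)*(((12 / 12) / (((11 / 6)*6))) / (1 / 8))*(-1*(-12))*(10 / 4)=129.23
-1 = -1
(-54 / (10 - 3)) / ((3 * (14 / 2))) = -18 / 49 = -0.37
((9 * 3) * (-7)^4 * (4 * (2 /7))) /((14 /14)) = 74088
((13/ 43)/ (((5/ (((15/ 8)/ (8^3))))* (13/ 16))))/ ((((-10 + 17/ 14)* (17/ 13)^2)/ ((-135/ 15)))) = 10647/ 65216896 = 0.00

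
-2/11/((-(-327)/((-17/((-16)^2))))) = 17/460416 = 0.00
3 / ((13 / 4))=12 / 13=0.92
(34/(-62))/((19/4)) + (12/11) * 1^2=6320/6479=0.98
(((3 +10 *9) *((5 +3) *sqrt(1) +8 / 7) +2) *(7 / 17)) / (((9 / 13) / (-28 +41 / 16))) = -15783053 / 1224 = -12894.65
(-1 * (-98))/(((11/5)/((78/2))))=19110/11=1737.27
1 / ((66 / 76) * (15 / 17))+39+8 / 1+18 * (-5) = -20639 / 495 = -41.69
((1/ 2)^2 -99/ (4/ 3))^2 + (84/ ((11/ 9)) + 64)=61696/ 11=5608.73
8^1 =8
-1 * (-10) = 10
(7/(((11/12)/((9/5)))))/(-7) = -108/55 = -1.96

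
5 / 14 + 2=33 / 14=2.36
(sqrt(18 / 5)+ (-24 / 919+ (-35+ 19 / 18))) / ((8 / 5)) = -2809705 / 132336+ 3 * sqrt(10) / 8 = -20.05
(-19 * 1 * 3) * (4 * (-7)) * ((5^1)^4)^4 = 243530273437500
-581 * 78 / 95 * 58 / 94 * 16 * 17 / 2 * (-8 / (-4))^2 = -160120.22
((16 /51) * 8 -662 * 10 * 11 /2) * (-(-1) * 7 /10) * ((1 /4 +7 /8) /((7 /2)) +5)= -138330259 /1020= -135617.90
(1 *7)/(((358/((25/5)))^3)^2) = 109375/2105223260474944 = 0.00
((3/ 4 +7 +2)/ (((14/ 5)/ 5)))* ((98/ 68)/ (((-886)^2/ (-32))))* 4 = -13650/ 3336233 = -0.00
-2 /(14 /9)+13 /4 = 55 /28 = 1.96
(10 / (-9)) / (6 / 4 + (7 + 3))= -20 / 207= -0.10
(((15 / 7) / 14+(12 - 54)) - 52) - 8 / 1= -9981 / 98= -101.85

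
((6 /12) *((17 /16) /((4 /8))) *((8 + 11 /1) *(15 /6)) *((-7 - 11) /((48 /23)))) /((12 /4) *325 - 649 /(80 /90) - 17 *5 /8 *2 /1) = -1.95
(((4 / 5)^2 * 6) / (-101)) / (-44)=24 / 27775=0.00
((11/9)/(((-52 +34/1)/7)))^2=5929/26244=0.23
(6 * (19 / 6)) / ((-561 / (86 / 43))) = -38 / 561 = -0.07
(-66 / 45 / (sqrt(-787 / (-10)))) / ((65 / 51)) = -374 * sqrt(7870) / 255775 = -0.13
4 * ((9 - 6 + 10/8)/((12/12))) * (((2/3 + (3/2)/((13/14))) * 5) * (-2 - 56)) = -438770/39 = -11250.51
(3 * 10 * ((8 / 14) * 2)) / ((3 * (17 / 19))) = 1520 / 119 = 12.77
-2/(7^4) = -2/2401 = -0.00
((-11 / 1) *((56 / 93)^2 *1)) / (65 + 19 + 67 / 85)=-2932160 / 62333343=-0.05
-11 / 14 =-0.79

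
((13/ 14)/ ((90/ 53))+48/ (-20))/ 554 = -467/ 139608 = -0.00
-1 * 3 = -3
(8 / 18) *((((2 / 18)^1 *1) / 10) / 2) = 1 / 405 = 0.00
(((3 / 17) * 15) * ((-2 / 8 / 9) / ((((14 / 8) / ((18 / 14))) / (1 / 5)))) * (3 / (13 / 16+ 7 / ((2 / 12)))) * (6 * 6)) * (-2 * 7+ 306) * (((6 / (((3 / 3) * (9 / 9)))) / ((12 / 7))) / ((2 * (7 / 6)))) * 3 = -20435328 / 570605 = -35.81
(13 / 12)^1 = 13 / 12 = 1.08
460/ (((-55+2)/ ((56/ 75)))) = -5152/ 795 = -6.48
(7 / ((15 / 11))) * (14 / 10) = 539 / 75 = 7.19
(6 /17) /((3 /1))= 2 /17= 0.12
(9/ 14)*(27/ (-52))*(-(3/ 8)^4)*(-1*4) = -19683/ 745472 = -0.03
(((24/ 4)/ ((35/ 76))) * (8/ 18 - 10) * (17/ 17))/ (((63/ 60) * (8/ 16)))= -104576/ 441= -237.13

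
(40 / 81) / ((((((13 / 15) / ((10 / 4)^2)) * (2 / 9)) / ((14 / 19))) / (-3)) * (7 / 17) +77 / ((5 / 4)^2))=21250 / 2120333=0.01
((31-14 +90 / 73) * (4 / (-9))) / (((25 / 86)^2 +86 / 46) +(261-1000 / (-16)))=-905654992 / 36373058037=-0.02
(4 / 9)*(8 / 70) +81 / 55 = 5279 / 3465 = 1.52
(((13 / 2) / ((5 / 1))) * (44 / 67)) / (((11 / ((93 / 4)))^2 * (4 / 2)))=112437 / 58960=1.91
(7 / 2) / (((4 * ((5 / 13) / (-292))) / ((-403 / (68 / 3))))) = 8031387 / 680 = 11810.86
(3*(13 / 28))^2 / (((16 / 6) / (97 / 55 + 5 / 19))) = 4832217 / 3277120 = 1.47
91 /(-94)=-91 /94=-0.97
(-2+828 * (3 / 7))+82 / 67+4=167940 / 469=358.08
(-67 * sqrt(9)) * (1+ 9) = -2010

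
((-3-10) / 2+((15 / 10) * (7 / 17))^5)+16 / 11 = -2476740921 / 499789664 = -4.96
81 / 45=9 / 5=1.80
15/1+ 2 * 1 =17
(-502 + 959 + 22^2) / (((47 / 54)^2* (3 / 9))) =3726.51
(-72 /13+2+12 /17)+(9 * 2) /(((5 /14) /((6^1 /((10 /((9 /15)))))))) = 422978 /27625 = 15.31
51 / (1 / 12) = 612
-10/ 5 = -2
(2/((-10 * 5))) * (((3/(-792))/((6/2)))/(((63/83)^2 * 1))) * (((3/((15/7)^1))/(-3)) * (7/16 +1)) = -158447/2694384000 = -0.00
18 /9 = 2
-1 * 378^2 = -142884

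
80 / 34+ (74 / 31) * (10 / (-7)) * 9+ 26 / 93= -310526 / 11067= -28.06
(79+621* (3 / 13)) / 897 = 2890 / 11661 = 0.25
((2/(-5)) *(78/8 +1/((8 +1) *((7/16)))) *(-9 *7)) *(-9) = -22689/10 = -2268.90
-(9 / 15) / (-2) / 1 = 3 / 10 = 0.30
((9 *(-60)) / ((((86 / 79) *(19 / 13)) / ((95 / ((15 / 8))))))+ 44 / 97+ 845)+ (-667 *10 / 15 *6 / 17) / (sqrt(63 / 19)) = -68199293 / 4171 - 2668 *sqrt(133) / 357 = -16437.01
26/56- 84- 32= -3235/28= -115.54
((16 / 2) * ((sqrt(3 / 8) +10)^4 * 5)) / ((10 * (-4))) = -(sqrt(6) +40)^4 / 256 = -12683.82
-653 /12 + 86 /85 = -54473 /1020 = -53.40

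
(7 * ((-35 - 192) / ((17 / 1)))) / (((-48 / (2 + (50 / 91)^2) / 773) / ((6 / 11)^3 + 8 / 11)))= 82505762316 / 26767741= 3082.28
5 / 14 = 0.36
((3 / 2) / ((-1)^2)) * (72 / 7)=15.43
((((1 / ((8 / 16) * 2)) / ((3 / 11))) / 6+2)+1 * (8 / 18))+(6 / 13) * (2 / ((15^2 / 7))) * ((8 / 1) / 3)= 18323 / 5850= 3.13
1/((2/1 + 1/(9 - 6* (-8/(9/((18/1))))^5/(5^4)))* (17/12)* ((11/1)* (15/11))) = 25188324/1070556895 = 0.02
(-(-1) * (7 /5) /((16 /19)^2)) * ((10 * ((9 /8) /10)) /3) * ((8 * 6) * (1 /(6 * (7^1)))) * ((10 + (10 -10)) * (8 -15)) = -7581 /128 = -59.23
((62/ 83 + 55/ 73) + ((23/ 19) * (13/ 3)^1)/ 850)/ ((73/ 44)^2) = 428117932088/ 782186756475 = 0.55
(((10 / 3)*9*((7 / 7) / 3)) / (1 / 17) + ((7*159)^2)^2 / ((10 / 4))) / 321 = 3069097271572 / 1605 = 1912210138.05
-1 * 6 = -6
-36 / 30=-6 / 5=-1.20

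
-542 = -542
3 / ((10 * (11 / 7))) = 21 / 110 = 0.19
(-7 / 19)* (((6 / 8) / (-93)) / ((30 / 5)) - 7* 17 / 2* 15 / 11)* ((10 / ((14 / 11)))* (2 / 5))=34949 / 372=93.95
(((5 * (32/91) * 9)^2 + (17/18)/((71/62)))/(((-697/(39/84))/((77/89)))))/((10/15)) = -14623339357/67333595784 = -0.22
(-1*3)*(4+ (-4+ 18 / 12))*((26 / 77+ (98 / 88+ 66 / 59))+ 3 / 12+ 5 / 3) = -91722 / 4543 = -20.19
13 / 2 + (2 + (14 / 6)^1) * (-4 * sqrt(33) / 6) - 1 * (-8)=29 / 2 - 26 * sqrt(33) / 9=-2.10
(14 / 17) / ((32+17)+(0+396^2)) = 14 / 2666705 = 0.00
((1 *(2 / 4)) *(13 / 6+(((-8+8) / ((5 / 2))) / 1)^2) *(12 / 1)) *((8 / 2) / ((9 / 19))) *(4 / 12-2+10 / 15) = -988 / 9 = -109.78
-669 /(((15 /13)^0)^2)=-669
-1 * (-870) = 870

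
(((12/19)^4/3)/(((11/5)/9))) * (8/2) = 1244160/1433531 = 0.87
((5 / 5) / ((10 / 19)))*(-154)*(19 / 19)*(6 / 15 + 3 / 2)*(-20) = 55594 / 5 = 11118.80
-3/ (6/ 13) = -13/ 2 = -6.50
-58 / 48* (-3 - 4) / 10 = 203 / 240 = 0.85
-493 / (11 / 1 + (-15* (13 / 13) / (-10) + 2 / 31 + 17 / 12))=-183396 / 5201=-35.26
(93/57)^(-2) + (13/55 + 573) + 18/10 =30413402/52855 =575.41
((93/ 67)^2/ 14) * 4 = 17298/ 31423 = 0.55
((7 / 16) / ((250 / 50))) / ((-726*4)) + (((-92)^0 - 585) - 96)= -157977607 / 232320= -680.00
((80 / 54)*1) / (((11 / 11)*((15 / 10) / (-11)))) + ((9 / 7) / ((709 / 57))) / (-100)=-436785553 / 40200300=-10.87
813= 813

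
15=15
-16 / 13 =-1.23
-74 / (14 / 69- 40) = 1.86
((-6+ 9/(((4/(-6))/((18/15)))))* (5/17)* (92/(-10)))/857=5106/72845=0.07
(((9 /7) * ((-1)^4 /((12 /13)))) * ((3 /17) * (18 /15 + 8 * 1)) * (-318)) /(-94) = 427869 /55930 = 7.65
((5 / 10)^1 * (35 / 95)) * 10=35 / 19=1.84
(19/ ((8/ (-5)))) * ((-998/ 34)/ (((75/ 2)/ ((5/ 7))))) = 9481/ 1428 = 6.64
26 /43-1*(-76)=3294 /43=76.60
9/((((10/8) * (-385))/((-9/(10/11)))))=162/875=0.19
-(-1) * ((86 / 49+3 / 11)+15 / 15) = 1632 / 539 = 3.03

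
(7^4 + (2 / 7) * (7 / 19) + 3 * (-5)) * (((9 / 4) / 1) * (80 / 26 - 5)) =-2550150 / 247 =-10324.49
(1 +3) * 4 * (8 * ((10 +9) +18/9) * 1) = 2688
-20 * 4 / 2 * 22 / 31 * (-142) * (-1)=-124960 / 31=-4030.97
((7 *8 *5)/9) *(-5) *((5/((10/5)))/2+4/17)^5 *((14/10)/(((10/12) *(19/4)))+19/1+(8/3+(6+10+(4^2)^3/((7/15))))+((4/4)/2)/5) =-1848353580068215001/186466980096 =-9912498.07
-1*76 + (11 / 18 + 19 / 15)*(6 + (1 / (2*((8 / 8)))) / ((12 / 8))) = -64.11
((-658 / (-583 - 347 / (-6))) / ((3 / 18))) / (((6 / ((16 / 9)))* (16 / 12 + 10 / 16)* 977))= 3584 / 3078527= 0.00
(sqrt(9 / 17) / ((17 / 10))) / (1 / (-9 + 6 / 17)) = -4410* sqrt(17) / 4913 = -3.70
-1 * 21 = -21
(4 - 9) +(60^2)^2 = 12959995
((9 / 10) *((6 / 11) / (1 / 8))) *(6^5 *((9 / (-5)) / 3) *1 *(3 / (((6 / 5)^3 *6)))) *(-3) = 174960 / 11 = 15905.45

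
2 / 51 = 0.04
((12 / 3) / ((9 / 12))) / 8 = 2 / 3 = 0.67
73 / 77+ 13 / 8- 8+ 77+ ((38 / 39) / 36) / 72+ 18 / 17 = 4805501989 / 66162096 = 72.63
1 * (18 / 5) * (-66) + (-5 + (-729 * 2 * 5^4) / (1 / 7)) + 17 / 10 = -63789909 / 10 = -6378990.90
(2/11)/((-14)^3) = -1/15092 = -0.00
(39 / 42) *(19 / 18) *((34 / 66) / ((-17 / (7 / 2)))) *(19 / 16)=-4693 / 38016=-0.12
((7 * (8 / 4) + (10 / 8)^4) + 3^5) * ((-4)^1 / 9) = -22139 / 192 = -115.31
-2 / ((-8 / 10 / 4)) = 10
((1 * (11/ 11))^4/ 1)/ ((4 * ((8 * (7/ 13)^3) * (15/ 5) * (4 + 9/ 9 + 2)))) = 2197/ 230496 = 0.01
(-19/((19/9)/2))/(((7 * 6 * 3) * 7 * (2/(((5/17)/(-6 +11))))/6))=-3/833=-0.00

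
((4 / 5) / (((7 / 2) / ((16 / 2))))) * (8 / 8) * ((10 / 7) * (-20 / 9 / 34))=-1280 / 7497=-0.17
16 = 16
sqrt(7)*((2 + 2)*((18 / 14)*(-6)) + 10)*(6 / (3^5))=-292*sqrt(7) / 567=-1.36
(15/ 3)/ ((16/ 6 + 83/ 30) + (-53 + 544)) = 150/ 14893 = 0.01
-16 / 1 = -16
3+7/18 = 61/18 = 3.39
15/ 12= 5/ 4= 1.25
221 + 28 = 249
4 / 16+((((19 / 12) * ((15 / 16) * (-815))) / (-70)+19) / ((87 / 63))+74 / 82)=143931 / 5248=27.43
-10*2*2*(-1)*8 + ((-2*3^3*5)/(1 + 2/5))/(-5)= 2510/7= 358.57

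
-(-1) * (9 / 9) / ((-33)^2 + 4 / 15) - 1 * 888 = -14509017 / 16339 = -888.00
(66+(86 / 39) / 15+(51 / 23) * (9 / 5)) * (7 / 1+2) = 943711 / 1495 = 631.24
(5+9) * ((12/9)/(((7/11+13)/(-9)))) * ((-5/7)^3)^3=0.60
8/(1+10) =8/11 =0.73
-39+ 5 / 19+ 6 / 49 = -35950 / 931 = -38.61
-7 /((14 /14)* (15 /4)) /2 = -14 /15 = -0.93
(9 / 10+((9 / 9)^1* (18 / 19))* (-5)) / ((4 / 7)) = -5103 / 760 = -6.71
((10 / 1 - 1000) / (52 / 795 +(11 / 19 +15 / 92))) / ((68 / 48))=-1500832800 / 1734017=-865.52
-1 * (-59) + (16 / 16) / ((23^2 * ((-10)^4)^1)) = 312110001 / 5290000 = 59.00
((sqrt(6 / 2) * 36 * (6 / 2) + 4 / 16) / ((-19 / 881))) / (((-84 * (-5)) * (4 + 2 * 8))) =-7929 * sqrt(3) / 13300 - 881 / 638400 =-1.03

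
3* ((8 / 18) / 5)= 4 / 15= 0.27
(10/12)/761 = 5/4566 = 0.00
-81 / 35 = -2.31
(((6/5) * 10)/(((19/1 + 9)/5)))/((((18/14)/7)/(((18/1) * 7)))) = 1470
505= 505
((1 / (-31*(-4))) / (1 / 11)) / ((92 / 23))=11 / 496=0.02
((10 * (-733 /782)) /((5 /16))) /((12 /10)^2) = -73300 /3519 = -20.83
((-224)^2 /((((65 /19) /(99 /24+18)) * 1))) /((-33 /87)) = -611689344 /715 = -855509.57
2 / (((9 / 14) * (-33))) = -0.09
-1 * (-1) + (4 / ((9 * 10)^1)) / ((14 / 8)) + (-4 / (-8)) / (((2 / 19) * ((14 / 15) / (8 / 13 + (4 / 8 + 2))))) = 1106009 / 65520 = 16.88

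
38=38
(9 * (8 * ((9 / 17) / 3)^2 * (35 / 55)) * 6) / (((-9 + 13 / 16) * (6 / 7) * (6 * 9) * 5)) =-9408 / 2082245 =-0.00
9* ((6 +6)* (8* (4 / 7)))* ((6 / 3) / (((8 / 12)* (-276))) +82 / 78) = 1075104 / 2093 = 513.67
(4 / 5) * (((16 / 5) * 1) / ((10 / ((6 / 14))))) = 96 / 875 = 0.11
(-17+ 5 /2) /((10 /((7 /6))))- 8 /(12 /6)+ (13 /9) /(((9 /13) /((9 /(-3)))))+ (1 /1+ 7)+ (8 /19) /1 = -72433 /20520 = -3.53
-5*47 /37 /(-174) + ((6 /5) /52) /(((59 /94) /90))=16519889 /4937946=3.35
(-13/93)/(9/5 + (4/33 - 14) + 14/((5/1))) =715/47461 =0.02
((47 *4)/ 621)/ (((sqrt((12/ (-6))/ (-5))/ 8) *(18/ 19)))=7144 *sqrt(10)/ 5589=4.04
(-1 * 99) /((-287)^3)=99 /23639903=0.00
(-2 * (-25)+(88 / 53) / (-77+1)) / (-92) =-12582 / 23161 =-0.54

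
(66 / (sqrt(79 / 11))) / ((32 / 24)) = 99 * sqrt(869) / 158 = 18.47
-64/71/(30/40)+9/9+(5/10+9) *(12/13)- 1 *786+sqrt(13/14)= -2152711/2769+sqrt(182)/14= -776.47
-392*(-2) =784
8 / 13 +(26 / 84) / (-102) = 0.61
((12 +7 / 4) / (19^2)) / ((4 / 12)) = 165 / 1444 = 0.11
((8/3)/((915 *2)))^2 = 16/7535025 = 0.00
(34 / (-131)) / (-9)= 34 / 1179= 0.03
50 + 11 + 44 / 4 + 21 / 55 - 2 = 3871 / 55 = 70.38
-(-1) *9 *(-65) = -585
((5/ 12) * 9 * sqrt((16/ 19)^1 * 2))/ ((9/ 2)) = 10 * sqrt(38)/ 57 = 1.08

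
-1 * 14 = -14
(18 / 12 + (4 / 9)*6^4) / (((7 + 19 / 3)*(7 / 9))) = 891 / 16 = 55.69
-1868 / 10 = -934 / 5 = -186.80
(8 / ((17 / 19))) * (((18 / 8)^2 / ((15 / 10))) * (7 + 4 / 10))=18981 / 85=223.31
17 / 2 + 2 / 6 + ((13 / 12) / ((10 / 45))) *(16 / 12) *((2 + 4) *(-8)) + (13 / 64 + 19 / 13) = -752549 / 2496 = -301.50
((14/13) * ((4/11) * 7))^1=392/143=2.74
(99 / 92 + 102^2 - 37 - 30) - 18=949447 / 92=10320.08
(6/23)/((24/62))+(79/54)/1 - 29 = -16682/621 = -26.86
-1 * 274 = -274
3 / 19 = 0.16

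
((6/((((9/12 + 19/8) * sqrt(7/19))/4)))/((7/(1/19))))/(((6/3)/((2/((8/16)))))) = 384 * sqrt(133)/23275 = 0.19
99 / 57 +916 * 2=34841 / 19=1833.74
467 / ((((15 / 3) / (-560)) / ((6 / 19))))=-313824 / 19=-16517.05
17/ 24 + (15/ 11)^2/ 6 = 2957/ 2904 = 1.02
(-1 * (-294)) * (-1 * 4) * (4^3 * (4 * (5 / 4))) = -376320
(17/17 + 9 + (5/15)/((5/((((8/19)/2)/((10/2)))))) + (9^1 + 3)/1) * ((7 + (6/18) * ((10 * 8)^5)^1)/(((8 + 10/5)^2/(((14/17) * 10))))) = 37851869211002/19125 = 1979182703.84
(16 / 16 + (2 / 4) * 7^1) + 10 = 29 / 2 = 14.50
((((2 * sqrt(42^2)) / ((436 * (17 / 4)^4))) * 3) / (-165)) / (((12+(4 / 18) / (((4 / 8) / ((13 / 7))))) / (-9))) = 381024 / 50571547895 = 0.00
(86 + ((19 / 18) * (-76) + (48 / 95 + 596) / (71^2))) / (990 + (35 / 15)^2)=1494856 / 252377665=0.01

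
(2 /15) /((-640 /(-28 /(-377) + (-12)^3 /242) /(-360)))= -48351 /91234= -0.53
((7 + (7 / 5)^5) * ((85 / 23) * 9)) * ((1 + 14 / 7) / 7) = 176.45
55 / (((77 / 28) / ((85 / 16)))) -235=-515 / 4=-128.75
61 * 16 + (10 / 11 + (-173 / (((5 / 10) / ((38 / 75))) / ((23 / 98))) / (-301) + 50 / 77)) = 11896521022 / 12167925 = 977.70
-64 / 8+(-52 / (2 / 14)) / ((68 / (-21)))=1775 / 17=104.41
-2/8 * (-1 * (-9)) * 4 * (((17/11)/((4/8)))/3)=-102/11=-9.27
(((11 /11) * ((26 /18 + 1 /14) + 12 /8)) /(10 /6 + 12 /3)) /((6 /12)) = 380 /357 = 1.06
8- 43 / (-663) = 5347 / 663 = 8.06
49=49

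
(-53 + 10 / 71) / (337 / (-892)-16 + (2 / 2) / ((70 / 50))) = 2603748 / 771557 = 3.37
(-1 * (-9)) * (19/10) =171/10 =17.10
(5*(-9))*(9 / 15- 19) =828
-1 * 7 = -7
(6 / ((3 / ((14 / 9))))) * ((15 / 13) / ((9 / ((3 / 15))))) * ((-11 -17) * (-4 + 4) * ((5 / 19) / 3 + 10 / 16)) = 0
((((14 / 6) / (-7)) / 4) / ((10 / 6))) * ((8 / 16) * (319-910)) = 591 / 40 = 14.78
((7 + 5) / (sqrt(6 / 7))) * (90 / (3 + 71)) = 90 * sqrt(42) / 37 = 15.76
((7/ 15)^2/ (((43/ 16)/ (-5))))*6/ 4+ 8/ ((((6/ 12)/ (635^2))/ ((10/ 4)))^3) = 42286531718350078124608/ 645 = 65560514292015624999.39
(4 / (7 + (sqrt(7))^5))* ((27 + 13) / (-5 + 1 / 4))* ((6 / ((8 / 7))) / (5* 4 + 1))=80 / 22743 - 80* sqrt(7) / 3249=-0.06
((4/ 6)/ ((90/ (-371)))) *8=-2968/ 135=-21.99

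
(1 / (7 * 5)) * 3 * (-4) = -12 / 35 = -0.34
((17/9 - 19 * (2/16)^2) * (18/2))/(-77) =-131/704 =-0.19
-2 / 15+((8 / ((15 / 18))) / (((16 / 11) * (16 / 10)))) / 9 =13 / 40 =0.32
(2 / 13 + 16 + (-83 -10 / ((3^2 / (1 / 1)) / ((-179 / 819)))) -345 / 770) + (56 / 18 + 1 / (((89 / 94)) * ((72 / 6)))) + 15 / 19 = -8646407404 / 137107971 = -63.06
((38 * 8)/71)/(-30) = -152/1065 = -0.14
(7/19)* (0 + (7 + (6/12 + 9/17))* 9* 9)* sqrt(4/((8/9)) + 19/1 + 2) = 154791* sqrt(102)/1292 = 1209.99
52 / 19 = 2.74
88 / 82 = 44 / 41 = 1.07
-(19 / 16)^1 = -19 / 16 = -1.19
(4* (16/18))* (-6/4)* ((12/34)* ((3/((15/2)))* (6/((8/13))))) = -624/85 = -7.34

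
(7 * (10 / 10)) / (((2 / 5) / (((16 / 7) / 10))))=4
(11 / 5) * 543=5973 / 5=1194.60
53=53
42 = 42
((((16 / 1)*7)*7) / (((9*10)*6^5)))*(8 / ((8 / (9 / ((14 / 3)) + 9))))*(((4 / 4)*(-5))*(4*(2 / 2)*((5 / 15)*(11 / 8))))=-1309 / 11664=-0.11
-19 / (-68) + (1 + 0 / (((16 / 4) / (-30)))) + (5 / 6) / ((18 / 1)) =1.33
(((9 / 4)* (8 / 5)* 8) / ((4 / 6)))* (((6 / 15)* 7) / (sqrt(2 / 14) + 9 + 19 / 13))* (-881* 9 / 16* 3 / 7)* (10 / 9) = -65419536 / 23945 + 893334* sqrt(7) / 23945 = -2633.37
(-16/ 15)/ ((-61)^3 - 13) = 8/ 1702455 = 0.00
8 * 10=80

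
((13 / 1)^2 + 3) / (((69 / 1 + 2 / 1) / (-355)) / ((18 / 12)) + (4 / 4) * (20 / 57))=24510 / 31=790.65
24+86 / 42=547 / 21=26.05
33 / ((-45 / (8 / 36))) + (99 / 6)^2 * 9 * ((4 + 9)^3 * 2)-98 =2906901091 / 270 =10766300.34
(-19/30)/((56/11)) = -209/1680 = -0.12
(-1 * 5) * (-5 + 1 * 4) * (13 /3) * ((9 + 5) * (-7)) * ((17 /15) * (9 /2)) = -10829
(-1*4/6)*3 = -2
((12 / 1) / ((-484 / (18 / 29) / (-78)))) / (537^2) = 468 / 112431869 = 0.00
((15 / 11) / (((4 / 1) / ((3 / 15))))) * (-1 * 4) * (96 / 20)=-72 / 55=-1.31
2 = 2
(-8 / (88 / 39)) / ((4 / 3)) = -117 / 44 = -2.66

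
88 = 88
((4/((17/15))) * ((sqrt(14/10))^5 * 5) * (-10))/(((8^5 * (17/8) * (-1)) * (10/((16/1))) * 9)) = 49 * sqrt(35)/277440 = 0.00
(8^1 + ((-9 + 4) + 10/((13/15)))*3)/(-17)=-359/221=-1.62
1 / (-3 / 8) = -8 / 3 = -2.67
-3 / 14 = -0.21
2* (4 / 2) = 4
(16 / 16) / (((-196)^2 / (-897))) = -897 / 38416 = -0.02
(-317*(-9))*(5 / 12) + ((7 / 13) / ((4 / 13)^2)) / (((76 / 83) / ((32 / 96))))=4344113 / 3648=1190.82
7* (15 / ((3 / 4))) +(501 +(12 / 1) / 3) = 645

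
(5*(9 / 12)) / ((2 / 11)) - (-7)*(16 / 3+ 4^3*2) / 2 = 11695 / 24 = 487.29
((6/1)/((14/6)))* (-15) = -38.57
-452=-452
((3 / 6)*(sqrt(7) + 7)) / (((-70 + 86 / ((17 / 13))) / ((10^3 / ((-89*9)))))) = 2125*sqrt(7) / 14418 + 14875 / 14418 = 1.42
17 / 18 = 0.94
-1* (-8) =8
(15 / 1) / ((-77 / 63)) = -12.27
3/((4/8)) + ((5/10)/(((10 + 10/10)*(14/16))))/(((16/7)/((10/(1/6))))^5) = 647470.27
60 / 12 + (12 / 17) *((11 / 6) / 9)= 787 / 153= 5.14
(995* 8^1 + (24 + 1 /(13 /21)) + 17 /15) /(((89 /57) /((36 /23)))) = 1065272544 /133055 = 8006.26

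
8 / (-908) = -2 / 227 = -0.01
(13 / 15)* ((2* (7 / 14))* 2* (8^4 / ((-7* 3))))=-338.08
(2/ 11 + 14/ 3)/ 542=80/ 8943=0.01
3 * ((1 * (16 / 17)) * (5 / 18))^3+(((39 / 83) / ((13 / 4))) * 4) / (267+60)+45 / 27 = 18599513699 / 10800842373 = 1.72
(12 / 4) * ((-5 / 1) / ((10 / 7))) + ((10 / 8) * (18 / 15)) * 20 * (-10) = -621 / 2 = -310.50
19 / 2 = 9.50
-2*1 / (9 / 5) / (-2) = 5 / 9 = 0.56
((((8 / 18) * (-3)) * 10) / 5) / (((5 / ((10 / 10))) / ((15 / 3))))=-8 / 3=-2.67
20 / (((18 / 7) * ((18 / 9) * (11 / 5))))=175 / 99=1.77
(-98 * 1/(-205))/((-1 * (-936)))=49/95940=0.00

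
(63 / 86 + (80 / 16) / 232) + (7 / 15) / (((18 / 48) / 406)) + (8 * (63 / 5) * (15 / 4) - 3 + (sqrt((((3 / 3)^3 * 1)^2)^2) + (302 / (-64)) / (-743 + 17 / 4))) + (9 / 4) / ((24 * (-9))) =312004645987 / 353748960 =881.99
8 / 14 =4 / 7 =0.57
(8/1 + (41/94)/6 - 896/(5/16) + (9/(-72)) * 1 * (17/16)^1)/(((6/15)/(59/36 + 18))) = -182419880531/1299456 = -140381.73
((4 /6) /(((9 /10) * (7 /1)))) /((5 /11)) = 44 /189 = 0.23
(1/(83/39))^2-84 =-577155/6889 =-83.78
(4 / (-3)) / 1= -4 / 3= -1.33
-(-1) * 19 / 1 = 19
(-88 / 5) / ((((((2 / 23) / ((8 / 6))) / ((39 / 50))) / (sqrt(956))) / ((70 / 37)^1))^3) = -12341508086043136 * sqrt(239) / 31658125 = -6026733576.07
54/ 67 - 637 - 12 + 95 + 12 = -36260/ 67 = -541.19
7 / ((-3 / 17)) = -119 / 3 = -39.67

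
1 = 1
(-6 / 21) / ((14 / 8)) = -8 / 49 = -0.16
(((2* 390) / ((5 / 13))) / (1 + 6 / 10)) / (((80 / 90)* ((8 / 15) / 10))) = 1711125 / 64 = 26736.33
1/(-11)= -1/11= -0.09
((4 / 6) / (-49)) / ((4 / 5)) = -5 / 294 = -0.02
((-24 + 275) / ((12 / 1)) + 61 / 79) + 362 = 363737 / 948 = 383.69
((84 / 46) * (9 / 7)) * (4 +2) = 324 / 23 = 14.09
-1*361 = -361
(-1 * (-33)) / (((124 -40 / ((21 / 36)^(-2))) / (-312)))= -185328 / 1987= -93.27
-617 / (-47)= 13.13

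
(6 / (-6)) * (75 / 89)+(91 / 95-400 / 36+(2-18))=-2054254 / 76095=-27.00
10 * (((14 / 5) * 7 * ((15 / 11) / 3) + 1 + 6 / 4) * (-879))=-1103145 / 11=-100285.91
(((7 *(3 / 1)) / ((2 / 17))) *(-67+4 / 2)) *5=-116025 / 2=-58012.50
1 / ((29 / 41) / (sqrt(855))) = 123 * sqrt(95) / 29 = 41.34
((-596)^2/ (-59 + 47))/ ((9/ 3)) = -88804/ 9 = -9867.11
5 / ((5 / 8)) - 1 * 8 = 0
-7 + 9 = 2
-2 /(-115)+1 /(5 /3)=71 /115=0.62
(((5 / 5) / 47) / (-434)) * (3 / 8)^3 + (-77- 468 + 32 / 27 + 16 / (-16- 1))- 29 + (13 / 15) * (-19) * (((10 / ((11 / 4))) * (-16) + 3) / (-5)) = -995934012662987 / 1318265625600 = -755.49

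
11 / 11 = 1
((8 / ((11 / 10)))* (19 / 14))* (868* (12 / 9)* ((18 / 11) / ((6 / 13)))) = 4900480 / 121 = 40499.83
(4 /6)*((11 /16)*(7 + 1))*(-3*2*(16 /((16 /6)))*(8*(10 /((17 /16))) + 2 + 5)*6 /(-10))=554004 /85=6517.69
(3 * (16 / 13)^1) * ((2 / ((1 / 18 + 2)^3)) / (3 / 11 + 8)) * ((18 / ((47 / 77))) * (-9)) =-10974610944 / 402336779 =-27.28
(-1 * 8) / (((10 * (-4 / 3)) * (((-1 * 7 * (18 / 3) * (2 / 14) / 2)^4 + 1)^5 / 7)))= 21 / 18536992160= 0.00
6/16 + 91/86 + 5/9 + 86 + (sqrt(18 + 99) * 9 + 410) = 27 * sqrt(13) + 1541773/3096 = 595.34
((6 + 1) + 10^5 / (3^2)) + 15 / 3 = 100108 / 9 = 11123.11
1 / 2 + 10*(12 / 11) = 251 / 22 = 11.41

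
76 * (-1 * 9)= -684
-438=-438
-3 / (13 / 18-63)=54 / 1121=0.05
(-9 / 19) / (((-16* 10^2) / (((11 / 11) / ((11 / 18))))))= 81 / 167200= 0.00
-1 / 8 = -0.12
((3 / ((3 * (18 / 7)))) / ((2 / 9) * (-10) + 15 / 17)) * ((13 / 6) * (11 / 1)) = -6.92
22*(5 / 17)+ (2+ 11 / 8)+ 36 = 6235 / 136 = 45.85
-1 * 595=-595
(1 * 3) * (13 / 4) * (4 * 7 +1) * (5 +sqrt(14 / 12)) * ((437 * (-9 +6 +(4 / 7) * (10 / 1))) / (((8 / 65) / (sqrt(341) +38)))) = 203465015 * (sqrt(341) +38) * (sqrt(42) +30) / 448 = 935543159.06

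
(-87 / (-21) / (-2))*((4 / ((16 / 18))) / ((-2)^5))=261 / 896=0.29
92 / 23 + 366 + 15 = 385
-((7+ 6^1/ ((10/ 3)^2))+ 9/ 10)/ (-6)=1.41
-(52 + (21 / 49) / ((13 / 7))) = -679 / 13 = -52.23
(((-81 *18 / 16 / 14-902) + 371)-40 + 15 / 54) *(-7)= 4040.62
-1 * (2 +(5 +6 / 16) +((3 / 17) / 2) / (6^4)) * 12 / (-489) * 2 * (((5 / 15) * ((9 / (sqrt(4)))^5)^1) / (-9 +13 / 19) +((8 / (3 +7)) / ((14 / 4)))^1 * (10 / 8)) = -40354575325 / 1513099008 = -26.67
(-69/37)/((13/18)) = -1242/481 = -2.58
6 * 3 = 18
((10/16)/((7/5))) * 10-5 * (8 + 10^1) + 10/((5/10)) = -1835/28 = -65.54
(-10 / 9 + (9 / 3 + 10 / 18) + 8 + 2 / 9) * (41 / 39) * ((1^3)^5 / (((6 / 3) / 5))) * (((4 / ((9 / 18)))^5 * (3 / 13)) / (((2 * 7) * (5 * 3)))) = 10747904 / 10647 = 1009.48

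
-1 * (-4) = 4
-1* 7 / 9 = -7 / 9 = -0.78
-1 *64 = -64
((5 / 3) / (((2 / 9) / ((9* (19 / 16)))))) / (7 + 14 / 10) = 4275 / 448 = 9.54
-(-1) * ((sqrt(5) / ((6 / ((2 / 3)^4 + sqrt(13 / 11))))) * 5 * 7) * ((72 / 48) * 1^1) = 140 * sqrt(5) / 81 + 35 * sqrt(715) / 44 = 25.13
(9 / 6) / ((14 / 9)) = 27 / 28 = 0.96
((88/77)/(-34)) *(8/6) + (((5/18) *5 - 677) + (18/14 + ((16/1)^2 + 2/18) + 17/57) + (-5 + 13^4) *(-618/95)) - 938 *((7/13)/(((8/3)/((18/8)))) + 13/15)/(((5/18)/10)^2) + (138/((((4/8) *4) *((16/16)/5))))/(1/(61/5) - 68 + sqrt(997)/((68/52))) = -9924569066061727751/5538105491828 - 12335115 *sqrt(997)/188415796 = -1792053.35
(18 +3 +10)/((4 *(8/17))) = 527/32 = 16.47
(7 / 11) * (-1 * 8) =-5.09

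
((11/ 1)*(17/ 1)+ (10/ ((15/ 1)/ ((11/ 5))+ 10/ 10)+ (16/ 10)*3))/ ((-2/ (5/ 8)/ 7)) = -36323/ 86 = -422.36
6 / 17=0.35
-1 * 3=-3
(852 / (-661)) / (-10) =426 / 3305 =0.13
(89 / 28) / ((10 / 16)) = 178 / 35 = 5.09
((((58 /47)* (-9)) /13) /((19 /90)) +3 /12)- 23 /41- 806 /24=-54176461 /1427907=-37.94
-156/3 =-52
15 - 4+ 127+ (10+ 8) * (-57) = -888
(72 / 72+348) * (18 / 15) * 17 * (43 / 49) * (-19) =-29083566 / 245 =-118708.43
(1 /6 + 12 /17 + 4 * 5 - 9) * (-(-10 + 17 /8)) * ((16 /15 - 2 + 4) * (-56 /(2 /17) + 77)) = -77793429 /680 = -114402.10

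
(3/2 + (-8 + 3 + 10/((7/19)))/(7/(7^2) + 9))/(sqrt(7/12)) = 251 * sqrt(21)/224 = 5.13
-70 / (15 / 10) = -140 / 3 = -46.67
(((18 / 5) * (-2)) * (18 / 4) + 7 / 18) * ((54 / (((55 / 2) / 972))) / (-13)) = 16801992 / 3575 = 4699.86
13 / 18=0.72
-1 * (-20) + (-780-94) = -854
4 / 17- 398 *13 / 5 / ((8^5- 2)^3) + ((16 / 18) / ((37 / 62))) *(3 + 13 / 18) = 959119747861463531 / 165951884921695380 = 5.78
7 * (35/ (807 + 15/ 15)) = 245/ 808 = 0.30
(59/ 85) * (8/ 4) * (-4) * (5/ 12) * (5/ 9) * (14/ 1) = -8260/ 459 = -18.00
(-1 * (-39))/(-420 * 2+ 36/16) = -0.05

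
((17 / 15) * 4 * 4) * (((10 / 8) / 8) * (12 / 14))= 17 / 7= 2.43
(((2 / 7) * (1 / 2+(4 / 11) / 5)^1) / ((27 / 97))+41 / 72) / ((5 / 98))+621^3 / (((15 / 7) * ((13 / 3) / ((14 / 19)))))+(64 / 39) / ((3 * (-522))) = 12128499990322829 / 638223300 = 19003536.83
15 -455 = -440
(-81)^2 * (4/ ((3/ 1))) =8748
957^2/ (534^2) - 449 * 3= -42576587/ 31684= -1343.79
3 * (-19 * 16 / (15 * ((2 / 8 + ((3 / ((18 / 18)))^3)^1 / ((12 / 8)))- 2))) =-1216 / 325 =-3.74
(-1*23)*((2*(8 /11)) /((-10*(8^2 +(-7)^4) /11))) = 184 /12325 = 0.01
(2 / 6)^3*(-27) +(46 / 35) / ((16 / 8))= -12 / 35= -0.34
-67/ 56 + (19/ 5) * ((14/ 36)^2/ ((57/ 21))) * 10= 4177/ 4536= 0.92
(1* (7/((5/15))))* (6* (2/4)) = 63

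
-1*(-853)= 853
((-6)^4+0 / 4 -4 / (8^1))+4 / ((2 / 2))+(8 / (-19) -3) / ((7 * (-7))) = 2419799 / 1862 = 1299.57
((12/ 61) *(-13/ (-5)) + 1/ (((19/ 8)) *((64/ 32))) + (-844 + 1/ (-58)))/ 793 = -283439963/ 266535230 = -1.06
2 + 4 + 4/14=44/7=6.29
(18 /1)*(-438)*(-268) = 2112912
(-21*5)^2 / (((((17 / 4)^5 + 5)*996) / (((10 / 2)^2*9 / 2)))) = 0.89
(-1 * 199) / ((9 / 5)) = -995 / 9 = -110.56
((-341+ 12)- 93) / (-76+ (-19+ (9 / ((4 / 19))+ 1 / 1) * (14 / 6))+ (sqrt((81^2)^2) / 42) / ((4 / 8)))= -35448 / 26839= -1.32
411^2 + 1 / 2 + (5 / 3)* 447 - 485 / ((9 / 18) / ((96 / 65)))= 4374081 / 26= 168233.88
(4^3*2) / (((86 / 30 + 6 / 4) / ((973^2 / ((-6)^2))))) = 302953280 / 393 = 770873.49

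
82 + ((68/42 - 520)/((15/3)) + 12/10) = -430/21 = -20.48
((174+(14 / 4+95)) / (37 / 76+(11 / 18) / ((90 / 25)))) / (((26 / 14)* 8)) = 5871285 / 210184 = 27.93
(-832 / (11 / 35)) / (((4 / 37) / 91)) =-24511760 / 11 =-2228341.82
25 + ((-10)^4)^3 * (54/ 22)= 27000000000275/ 11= 2454545454570.45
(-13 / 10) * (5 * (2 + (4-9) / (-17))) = -507 / 34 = -14.91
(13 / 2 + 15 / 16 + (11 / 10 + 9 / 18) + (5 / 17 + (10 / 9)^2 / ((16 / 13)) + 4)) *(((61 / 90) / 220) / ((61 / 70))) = 11053777 / 218116800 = 0.05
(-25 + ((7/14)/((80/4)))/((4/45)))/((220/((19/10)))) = -0.21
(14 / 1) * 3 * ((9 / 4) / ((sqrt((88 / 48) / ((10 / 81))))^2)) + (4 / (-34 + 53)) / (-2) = 1308 / 209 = 6.26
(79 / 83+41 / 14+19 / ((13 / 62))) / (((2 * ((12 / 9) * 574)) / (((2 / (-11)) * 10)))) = -21411795 / 190758568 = -0.11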